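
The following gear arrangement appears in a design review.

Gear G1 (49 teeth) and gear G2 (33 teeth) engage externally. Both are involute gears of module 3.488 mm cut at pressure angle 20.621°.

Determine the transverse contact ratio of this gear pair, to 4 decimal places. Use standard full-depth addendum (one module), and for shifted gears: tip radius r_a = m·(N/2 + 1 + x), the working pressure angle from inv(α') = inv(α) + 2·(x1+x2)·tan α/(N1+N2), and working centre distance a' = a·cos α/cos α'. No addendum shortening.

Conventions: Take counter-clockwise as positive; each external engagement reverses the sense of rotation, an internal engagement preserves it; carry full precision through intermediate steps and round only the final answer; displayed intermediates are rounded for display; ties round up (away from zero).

class = single-mesh tooth geometry [involute pair 49T × 33T, m = 3.488]
base radii: r_b1 = 79.980878, r_b2 = 53.864673
tip radii: r_a1 = 88.944000, r_a2 = 61.040000
no profile shift: α' = α, a' = a
action lengths: √(r_a1²−r_b1²) = 38.911364, √(r_a2²−r_b2²) = 28.713735
base pitch p_b = π·m·cos α = 10.255810
CR = (38.911364 + 28.713735 − 143.008000·sin 20.62100°)/10.255810 = 1.682936
contact ratio ≈ 1.6829

1.6829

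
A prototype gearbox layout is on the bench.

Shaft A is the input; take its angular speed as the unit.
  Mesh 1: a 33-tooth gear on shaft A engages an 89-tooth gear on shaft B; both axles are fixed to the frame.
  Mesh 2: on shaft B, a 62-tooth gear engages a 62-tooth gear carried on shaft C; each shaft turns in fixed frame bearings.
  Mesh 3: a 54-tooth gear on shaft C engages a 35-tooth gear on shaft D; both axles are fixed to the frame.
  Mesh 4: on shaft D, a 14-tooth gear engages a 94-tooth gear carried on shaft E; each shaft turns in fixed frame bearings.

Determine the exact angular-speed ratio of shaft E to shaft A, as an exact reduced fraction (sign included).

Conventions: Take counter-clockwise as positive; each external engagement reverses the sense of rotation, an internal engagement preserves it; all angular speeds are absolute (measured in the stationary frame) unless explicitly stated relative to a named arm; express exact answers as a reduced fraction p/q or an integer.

1782/20915

class = fixed-axis compound train [4 meshes; 4 ratios multiply, 4 sense flips]
mesh 1 [33T→89T]: running ratio 33/89, sense −
mesh 2 [62T→62T]: running ratio 33/89, sense +
mesh 3 [54T→35T]: running ratio 1782/3115, sense −
mesh 4 [14T→94T]: running ratio 1782/20915, sense +
ω_out/ω_in = 1782/20915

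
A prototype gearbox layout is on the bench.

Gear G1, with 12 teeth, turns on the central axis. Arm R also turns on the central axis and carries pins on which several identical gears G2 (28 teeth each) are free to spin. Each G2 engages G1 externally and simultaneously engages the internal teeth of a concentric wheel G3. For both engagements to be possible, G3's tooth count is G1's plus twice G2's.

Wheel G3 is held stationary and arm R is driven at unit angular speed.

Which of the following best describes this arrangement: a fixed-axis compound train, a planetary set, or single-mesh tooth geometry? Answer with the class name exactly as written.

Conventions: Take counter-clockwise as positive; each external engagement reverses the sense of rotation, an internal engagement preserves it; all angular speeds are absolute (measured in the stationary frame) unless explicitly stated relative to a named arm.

topology: planetary set — G1 12T / G2 28T / G3 68T, arm = carrier (Willis)
classification: planetary set

planetary set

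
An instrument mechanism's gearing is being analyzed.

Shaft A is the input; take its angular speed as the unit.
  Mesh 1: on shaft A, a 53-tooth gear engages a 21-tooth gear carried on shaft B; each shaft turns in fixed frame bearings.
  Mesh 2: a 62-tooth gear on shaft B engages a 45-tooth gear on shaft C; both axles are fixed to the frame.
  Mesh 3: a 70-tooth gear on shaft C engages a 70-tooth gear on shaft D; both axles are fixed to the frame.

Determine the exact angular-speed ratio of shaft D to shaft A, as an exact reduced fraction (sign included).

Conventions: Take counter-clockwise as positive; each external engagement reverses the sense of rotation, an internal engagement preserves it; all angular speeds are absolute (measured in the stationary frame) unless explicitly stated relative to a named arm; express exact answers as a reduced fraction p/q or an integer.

-3286/945

class = fixed-axis compound train [3 meshes; 3 ratios multiply, 3 sense flips]
mesh 1 [53T→21T]: running ratio 53/21, sense −
mesh 2 [62T→45T]: running ratio 3286/945, sense +
mesh 3 [70T→70T]: running ratio 3286/945, sense −
ω_out/ω_in = -3286/945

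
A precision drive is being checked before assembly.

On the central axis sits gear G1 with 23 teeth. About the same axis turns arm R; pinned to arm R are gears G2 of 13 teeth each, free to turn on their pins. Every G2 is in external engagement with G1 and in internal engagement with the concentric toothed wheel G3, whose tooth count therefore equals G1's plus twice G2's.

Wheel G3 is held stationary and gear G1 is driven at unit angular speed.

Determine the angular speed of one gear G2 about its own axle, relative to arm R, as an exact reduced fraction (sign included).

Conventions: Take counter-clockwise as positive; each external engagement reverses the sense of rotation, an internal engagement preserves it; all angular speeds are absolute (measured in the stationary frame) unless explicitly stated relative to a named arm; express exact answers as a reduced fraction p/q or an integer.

-1127/936

recognized (axles ride arm R): planetary set, 23/13/49 teeth
ring teeth: 23 + 2·13 = 49
23(ω_sun−ω_arm) = −49(ω_ring−ω_arm),  ω_ring = 0, ω_sun = 1
23(1−ω_arm) = −49(0−ω_arm)  ⇒  72·ω_arm = 23  ⇒  ω_arm = 23/72
sun–planet mesh: 23·(1−23/72) = −13·(ω_p−ω_arm)  ⇒  ω_p−ω_arm = -1127/936
exact speed ratio = -1127/936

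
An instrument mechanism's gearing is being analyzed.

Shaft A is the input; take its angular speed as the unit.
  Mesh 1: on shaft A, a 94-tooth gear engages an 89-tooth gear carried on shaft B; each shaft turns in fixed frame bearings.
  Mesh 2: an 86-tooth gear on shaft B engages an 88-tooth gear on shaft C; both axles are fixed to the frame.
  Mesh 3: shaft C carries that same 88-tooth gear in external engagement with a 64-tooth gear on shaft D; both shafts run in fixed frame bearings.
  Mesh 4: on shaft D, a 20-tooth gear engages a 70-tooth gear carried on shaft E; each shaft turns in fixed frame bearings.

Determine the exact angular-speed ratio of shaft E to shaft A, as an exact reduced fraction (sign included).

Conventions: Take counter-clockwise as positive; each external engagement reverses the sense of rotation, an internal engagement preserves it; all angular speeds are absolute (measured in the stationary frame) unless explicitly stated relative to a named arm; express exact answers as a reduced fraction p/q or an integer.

2021/4984

class = fixed-axis compound train [4 meshes; 4 ratios multiply, 4 sense flips]
mesh 1 [94T→89T]: running ratio 94/89, sense −
mesh 2 [86T→88T]: running ratio 2021/1958, sense +
mesh 3 [88T→64T]: running ratio 2021/1424, sense −
mesh 4 [20T→70T]: running ratio 2021/4984, sense +
ω_out/ω_in = 2021/4984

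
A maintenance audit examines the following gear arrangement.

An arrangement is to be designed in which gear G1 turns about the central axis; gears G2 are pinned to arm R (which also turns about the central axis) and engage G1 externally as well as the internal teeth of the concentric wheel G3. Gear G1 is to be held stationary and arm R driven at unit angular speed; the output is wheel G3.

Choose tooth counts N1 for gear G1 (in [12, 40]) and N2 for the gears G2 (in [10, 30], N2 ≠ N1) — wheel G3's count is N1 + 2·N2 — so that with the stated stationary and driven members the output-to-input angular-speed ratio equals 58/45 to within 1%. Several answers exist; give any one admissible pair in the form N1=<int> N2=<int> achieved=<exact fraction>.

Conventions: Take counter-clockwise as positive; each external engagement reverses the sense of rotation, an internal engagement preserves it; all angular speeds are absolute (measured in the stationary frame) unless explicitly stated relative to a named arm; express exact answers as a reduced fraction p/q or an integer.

N1=13 N2=16 achieved=58/45

design class (target 58/45): planetary set
Willis with ω_sun = 0: ω_ring/ω_arm = (N1+N3)/N3; set equal to 58/45  ⇒  N3/N1 = 1/(58/45 − 1) = 45/13
N3 = N1 + 2·N2  ⇒  N2/N1 = (N3/N1 − 1)/2 = (45/13 − 1)/2 = 16/13
smallest multiple with N1 ≥ 12 and N2 ≥ 10: k = 1  ⇒  N1 = 1·13 = 13, N2 = 1·16 = 16 (N1 ≤ 40, N2 ≤ 30, N2 ≠ N1 ✓), N3 = 13 + 2·16 = 45
check: (N1+N3)/N3 with N1 = 13, N3 = 45 gives 58/45; |achieved − target| = 0 ≤ 29/2250 ✓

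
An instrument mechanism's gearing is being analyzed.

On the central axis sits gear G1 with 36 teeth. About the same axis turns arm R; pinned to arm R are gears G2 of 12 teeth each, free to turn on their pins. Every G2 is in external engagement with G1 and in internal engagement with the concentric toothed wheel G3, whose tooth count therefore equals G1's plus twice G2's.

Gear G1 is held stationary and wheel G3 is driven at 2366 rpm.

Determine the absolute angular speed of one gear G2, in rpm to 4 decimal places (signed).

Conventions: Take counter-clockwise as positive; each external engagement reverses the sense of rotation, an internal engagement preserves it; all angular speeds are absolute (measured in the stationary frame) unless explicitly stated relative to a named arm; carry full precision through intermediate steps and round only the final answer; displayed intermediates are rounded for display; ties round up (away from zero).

topology: planetary set — G1 36T / G2 12T / G3 60T, arm = carrier (Willis)
normalise by the input: solve with ω_ring = 1, then scale by 2366 rpm
ring teeth: 36 + 2·12 = 60
36(ω_sun−ω_arm) = −60(ω_ring−ω_arm),  ω_sun = 0, ω_ring = 1
36(0−ω_arm) = −60(1−ω_arm)  ⇒  96·ω_arm = 60  ⇒  ω_arm = 5/8
sun–planet mesh: 36·(0−5/8) = −12·(ω_p−ω_arm)  ⇒  ω_p−ω_arm = 15/8
ω_p = 5/8 + 15/8 = 5/2
scale: ω_p = 5/2 × 2366 rpm = +5915.0000 rpm

+5915.0000 rpm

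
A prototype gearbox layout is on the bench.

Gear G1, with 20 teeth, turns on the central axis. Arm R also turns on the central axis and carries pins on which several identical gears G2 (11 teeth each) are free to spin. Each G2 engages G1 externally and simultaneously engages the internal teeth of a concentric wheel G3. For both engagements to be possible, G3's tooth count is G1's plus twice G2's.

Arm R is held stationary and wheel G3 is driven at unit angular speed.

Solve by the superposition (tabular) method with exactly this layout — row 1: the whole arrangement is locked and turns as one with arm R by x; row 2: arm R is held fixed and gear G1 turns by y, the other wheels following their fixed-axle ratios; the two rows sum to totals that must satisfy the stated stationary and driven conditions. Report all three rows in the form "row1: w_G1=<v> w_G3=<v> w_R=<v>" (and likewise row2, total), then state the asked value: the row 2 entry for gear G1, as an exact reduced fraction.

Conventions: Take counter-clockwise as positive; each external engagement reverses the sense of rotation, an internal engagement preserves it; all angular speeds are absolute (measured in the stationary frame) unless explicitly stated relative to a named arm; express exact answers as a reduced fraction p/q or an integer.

row1: w_G1=0 w_G3=0 w_R=0
row2: w_G1=-21/10 w_G3=1 w_R=0
total: w_G1=-21/10 w_G3=1 w_R=0
asked value: -21/10

recognized (axles ride arm R): planetary set, 20/11/42 teeth
superposition row 1 [locked train]: every member turns x
row 2: sun turns y, ring = −(20/42)·y, arm 0
boundary: total ω_arm = x = 0 and total ω_ring = x − (20/42)·y = 1  ⇒  y = -21/10, x = 0
row 2 ring = −(20/42)·(-21/10) = 1
totals (row 1 + row 2): sun 0 + (-21/10) = -21/10, ring 0 + 1 = 1, arm 0 + 0 = 0
asked cell (row2, sun) = -21/10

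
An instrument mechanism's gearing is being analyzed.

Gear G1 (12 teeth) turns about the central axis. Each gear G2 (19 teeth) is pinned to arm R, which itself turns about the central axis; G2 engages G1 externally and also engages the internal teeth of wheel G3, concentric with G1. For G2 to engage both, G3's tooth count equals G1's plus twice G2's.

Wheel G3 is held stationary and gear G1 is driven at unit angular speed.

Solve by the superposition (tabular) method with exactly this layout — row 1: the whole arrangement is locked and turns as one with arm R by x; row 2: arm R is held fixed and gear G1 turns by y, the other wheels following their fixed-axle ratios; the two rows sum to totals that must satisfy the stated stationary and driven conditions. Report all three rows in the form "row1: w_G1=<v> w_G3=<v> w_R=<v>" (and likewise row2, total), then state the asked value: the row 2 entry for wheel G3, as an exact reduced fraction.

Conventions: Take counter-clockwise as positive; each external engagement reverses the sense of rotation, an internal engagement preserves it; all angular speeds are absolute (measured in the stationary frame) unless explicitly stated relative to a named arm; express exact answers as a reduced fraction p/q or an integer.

class = planetary set [G3 = 12+2·19 = 50; Willis about the carrier]
row 1 (train locked, turned with arm): all members turn x
superposition row 2 [arm held]: sun y, ring −(12/50)·y, arm 0
boundary: total ω_ring = x − (12/50)·y = 0 and total ω_sun = x + y = 1  ⇒  y = 25/31, x = 6/31
row 2 ring = −(12/50)·25/31 = -6/31
totals (row 1 + row 2): sun 6/31 + 25/31 = 1, ring 6/31 + (-6/31) = 0, arm 6/31 + 0 = 6/31
asked cell (row2, ring) = -6/31

row1: w_G1=6/31 w_G3=6/31 w_R=6/31
row2: w_G1=25/31 w_G3=-6/31 w_R=0
total: w_G1=1 w_G3=0 w_R=6/31
asked value: -6/31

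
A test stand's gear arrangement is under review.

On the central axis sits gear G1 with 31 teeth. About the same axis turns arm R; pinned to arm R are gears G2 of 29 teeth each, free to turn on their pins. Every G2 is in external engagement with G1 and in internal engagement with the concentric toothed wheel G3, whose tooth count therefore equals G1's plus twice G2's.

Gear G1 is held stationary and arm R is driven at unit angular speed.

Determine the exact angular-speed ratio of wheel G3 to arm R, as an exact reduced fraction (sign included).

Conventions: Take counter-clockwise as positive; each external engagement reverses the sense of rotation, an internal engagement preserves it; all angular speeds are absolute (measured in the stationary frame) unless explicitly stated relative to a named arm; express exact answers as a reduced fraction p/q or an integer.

recognized (axles ride arm R): planetary set, 31/29/89 teeth
ring teeth: 31 + 2·29 = 89
31(ω_sun−ω_arm) = −89(ω_ring−ω_arm),  ω_sun = 0, ω_arm = 1
ω_ring = 1 − (31/89)(0−1) = 120/89
ω_out/ω_in = 120/89

120/89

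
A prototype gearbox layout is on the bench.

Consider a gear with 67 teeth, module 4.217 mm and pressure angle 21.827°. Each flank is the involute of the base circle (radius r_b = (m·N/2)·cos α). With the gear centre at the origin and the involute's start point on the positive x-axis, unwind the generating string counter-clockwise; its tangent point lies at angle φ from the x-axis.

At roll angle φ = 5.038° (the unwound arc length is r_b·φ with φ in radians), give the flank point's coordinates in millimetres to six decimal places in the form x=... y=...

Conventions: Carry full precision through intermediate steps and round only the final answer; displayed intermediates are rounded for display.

x=131.647983 y=0.029696

topology: single-mesh involute geometry — m = 4.217, N = 67
pitch radius r_p = m·N/2 = 4.217·67/2 = 141.269500
base radius r_b = r_p·cos α = 141.269500·cos 21.827° = 131.141991
roll angle φ = 5.038° = 0.08792969 rad
x = r_b·(cos φ + φ·sin φ) = 131.647983
y = r_b·(sin φ − φ·cos φ) = 0.029696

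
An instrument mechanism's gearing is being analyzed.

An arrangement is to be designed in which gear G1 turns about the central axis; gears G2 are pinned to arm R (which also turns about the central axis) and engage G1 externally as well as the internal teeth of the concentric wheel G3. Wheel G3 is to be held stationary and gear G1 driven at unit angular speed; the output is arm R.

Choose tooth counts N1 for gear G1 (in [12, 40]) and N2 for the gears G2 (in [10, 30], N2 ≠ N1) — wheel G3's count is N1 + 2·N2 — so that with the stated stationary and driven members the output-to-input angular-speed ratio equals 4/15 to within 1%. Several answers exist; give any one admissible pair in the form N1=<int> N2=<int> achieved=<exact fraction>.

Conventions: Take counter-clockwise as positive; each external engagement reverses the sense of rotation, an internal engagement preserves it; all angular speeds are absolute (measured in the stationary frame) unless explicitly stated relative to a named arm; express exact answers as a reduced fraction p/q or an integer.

N1=16 N2=14 achieved=4/15

design class (target 4/15): planetary set
Willis with ω_ring = 0: ω_arm/ω_sun = N1/(N1+N3); set equal to 4/15  ⇒  N3/N1 = 1/(4/15) − 1 = 11/4
N3 = N1 + 2·N2  ⇒  N2/N1 = (N3/N1 − 1)/2 = (11/4 − 1)/2 = 7/8
smallest multiple with N1 ≥ 12 and N2 ≥ 10: k = 2  ⇒  N1 = 2·8 = 16, N2 = 2·7 = 14 (N1 ≤ 40, N2 ≤ 30, N2 ≠ N1 ✓), N3 = 16 + 2·14 = 44
check: N1/(N1+N3) with N1 = 16, N3 = 44 gives 4/15; |achieved − target| = 0 ≤ 1/375 ✓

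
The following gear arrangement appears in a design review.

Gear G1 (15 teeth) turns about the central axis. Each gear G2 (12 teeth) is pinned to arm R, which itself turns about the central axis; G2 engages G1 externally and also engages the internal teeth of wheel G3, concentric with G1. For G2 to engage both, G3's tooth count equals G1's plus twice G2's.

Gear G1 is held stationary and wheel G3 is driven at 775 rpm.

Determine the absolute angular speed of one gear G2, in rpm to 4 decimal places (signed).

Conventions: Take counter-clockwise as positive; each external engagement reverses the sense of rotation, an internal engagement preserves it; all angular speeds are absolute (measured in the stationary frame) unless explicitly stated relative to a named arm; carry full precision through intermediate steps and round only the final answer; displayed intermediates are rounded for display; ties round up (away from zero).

recognized (axles ride arm R): planetary set, 15/12/39 teeth
normalise by the input: solve with ω_ring = 1, then scale by 775 rpm
ring teeth: 15 + 2·12 = 39
15(ω_sun−ω_arm) = −39(ω_ring−ω_arm),  ω_sun = 0, ω_ring = 1
15(0−ω_arm) = −39(1−ω_arm)  ⇒  54·ω_arm = 39  ⇒  ω_arm = 13/18
sun–planet mesh: 15·(0−13/18) = −12·(ω_p−ω_arm)  ⇒  ω_p−ω_arm = 65/72
ω_p = 13/18 + 65/72 = 13/8
scale: ω_p = 13/8 × 775 rpm = +1259.3750 rpm

+1259.3750 rpm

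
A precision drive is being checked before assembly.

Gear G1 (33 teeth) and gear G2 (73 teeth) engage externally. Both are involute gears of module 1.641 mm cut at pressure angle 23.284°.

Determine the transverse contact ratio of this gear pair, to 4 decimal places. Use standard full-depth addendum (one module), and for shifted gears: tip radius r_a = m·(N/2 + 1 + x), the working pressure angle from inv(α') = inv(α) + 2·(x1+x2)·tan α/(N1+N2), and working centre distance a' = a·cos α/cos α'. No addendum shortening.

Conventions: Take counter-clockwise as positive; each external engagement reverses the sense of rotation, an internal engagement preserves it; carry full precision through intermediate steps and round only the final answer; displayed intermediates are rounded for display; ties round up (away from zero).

1.5928

recognized (one external pair, fixed centres): single-mesh tooth geometry, m = 1.641, N1 = 33, N2 = 73
base radii: r_b1 = 24.871303, r_b2 = 55.018338
tip radii: r_a1 = 28.717500, r_a2 = 61.537500
no profile shift: α' = α, a' = a
action lengths: √(r_a1²−r_b1²) = 14.356639, √(r_a2²−r_b2²) = 27.565312
base pitch p_b = π·m·cos α = 4.735485
CR = (14.356639 + 27.565312 − 86.973000·sin 23.28400°)/4.735485 = 1.592758
contact ratio ≈ 1.5928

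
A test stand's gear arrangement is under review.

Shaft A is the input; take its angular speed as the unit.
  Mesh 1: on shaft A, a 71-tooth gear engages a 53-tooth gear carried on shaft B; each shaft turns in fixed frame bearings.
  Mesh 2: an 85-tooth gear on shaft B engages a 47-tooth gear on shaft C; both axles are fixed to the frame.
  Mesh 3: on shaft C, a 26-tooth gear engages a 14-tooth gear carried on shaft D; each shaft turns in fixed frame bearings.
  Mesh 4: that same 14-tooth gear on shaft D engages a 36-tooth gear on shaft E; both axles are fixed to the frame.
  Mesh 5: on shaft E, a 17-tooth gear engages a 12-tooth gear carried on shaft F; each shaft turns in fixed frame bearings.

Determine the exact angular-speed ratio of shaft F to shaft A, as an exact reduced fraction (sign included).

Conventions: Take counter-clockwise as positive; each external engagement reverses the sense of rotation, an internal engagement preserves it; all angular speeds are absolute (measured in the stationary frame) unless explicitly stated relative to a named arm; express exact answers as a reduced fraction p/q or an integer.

class = fixed-axis compound train [5 meshes; 5 ratios multiply, 5 sense flips]
mesh 1 [71T→53T]: running ratio 71/53, sense −
mesh 2 [85T→47T]: running ratio 6035/2491, sense +
mesh 3 [26T→14T]: running ratio 78455/17437, sense −
mesh 4 [14T→36T]: running ratio 78455/44838, sense +
mesh 5 [17T→12T]: running ratio 1333735/538056, sense −
ω_out/ω_in = -1333735/538056

-1333735/538056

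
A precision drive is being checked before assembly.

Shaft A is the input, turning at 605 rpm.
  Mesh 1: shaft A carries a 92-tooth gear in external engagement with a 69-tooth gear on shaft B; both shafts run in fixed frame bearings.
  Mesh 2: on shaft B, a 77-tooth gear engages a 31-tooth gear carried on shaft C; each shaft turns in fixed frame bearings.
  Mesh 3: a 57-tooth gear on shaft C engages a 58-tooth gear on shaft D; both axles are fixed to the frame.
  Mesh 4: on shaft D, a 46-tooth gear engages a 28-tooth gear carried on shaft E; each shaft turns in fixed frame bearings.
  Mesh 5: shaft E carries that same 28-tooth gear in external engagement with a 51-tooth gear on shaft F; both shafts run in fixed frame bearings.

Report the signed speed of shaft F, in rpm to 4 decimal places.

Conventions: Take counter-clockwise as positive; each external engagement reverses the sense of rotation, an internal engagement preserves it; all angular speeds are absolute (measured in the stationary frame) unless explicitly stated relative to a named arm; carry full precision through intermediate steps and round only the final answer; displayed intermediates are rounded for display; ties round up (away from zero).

5-mesh fixed-axis compound train (all bearings frame-fixed)
mesh 1 [92T→69T]: ω = 605.0000×92/69 = 806.6667 rpm, sense flips to −
mesh 2 [77T→31T]: ω = 806.6667×77/31 = 2003.6559 rpm, sense flips to +
mesh 3 [57T→58T]: ω = 2003.6559×57/58 = 1969.1101 rpm, sense flips to −
mesh 4 [46T→28T]: ω = 1969.1101×46/28 = 3234.9666 rpm, sense flips to +
mesh 5 [28T→51T]: ω = 3234.9666×28/51 = 1776.0601 rpm, sense flips to −
signed output speed = -1776.0601 rpm

-1776.0601 rpm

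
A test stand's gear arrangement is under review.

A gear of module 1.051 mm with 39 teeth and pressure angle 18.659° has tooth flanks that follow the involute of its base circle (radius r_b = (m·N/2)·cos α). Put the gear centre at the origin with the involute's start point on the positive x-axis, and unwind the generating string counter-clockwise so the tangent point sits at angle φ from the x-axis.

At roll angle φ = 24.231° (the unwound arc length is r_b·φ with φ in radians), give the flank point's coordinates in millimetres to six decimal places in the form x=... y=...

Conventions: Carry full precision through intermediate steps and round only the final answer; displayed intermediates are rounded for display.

recognized (one wheel, involute flank): single-mesh tooth geometry, m = 1.051, N = 39
pitch radius r_p = m·N/2 = 1.051·39/2 = 20.494500
base radius r_b = r_p·cos α = 20.494500·cos 18.659° = 19.417298
roll angle φ = 24.231° = 0.42291073 rad
x = r_b·(cos φ + φ·sin φ) = 21.076850
y = r_b·(sin φ − φ·cos φ) = 0.480868

x=21.076850 y=0.480868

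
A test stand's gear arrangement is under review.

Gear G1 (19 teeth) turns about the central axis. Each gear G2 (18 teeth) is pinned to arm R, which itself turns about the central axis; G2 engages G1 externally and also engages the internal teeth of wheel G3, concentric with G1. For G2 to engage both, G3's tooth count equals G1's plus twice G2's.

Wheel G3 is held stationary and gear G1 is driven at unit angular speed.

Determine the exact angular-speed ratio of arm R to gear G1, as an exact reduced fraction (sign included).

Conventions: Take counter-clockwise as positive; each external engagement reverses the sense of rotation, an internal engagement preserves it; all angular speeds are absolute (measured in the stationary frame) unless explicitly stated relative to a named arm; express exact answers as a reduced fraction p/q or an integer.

19/74

class = planetary set [G3 = 19+2·18 = 55; Willis about the carrier]
ring teeth: 19 + 2·18 = 55
19(ω_sun−ω_arm) = −55(ω_ring−ω_arm),  ω_ring = 0, ω_sun = 1
19(1−ω_arm) = −55(0−ω_arm)  ⇒  74·ω_arm = 19  ⇒  ω_arm = 19/74
ω_out/ω_in = 19/74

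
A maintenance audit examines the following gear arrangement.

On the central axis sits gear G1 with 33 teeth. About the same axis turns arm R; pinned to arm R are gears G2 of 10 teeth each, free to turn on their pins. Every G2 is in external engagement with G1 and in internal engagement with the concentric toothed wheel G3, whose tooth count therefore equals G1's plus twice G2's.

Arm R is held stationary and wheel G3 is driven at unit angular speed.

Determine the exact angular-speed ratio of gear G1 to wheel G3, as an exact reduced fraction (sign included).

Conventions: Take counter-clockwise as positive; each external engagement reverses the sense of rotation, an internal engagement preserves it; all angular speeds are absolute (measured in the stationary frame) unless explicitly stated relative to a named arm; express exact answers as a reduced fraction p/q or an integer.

recognized (axles ride arm R): planetary set, 33/10/53 teeth
ring teeth: 33 + 2·10 = 53
33(ω_sun−ω_arm) = −53(ω_ring−ω_arm),  ω_arm = 0, ω_ring = 1
ω_sun = 0 − (53/33)(1−0) = -53/33
ω_out/ω_in = -53/33

-53/33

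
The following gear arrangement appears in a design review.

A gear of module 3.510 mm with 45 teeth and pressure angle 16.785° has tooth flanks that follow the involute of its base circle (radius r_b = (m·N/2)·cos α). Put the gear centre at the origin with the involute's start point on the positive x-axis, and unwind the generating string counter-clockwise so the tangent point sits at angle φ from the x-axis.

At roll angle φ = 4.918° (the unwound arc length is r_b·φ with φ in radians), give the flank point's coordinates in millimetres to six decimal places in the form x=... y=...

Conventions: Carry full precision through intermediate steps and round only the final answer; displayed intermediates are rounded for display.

x=75.888305 y=0.015927

single-mesh involute tooth geometry (45T wheel at module 3.510)
pitch radius r_p = m·N/2 = 3.510·45/2 = 78.975000
base radius r_b = r_p·cos α = 78.975000·cos 16.785° = 75.610281
roll angle φ = 4.918° = 0.08583529 rad
x = r_b·(cos φ + φ·sin φ) = 75.888305
y = r_b·(sin φ − φ·cos φ) = 0.015927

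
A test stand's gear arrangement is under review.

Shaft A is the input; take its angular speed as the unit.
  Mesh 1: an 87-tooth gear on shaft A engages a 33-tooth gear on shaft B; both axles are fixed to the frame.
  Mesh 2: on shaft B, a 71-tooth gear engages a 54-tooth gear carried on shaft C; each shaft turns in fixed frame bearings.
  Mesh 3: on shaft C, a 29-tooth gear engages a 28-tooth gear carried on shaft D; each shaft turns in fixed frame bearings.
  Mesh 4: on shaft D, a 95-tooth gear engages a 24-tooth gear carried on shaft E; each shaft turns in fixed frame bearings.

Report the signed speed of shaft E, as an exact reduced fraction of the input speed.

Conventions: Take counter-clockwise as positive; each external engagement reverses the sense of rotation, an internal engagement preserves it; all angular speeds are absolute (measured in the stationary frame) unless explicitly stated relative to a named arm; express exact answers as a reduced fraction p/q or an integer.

5672545/399168

4-mesh fixed-axis compound train (all bearings frame-fixed)
mesh 1 [87T→33T]: |ω|/ω_in = 1×87/33 = 29/11, sense flips to −
mesh 2 [71T→54T]: |ω|/ω_in = (29/11)×71/54 = 2059/594, sense flips to +
mesh 3 [29T→28T]: |ω|/ω_in = (2059/594)×29/28 = 59711/16632, sense flips to −
mesh 4 [95T→24T]: |ω|/ω_in = (59711/16632)×95/24 = 5672545/399168, sense flips to +
signed output speed (× input speed) = 5672545/399168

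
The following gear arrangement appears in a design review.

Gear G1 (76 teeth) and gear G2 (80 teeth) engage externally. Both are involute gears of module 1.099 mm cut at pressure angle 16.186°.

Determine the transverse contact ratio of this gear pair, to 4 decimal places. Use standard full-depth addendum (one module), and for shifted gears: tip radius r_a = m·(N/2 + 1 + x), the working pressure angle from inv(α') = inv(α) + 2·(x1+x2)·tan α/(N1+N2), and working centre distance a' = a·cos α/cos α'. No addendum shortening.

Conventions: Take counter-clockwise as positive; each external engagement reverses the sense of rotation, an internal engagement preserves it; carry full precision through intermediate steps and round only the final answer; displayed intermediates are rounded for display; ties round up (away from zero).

2.1019

recognized (one external pair, fixed centres): single-mesh tooth geometry, m = 1.099, N1 = 76, N2 = 80
base radii: r_b1 = 40.106631, r_b2 = 42.217506
tip radii: r_a1 = 42.861000, r_a2 = 45.059000
no profile shift: α' = α, a' = a
action lengths: √(r_a1²−r_b1²) = 15.116994, √(r_a2²−r_b2²) = 15.747878
base pitch p_b = π·m·cos α = 3.315755
CR = (15.116994 + 15.747878 − 85.722000·sin 16.18600°)/3.315755 = 2.101878
contact ratio ≈ 2.1019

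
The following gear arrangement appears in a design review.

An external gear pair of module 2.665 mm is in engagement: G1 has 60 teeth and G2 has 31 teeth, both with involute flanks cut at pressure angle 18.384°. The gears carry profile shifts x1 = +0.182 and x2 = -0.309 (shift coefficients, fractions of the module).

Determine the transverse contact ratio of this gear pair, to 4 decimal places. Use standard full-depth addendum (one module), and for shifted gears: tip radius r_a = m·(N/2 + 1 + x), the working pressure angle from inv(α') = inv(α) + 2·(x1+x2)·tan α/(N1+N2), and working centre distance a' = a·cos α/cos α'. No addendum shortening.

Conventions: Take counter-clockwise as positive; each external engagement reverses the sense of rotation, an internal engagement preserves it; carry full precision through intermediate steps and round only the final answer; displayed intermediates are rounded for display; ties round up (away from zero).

class = single-mesh tooth geometry [involute pair 60T × 31T, m = 2.665]
base radii: r_b1 = 75.869681, r_b2 = 39.199335
tip radii: r_a1 = 83.100030, r_a2 = 43.149015
inv(α') = inv(18.384°) + 2·(+0.182-0.309)·tan α/(60+31) = 0.01055662  ⇒  α' = 17.88866°
a' = a·cos α / cos α' = 121.2575·cos 18.384°/cos 17.88866° = 120.914605
action lengths: √(r_a1²−r_b1²) = 33.902897, √(r_a2²−r_b2²) = 18.034678
base pitch p_b = π·m·cos α = 7.945054
CR = (33.902897 + 18.034678 − 120.914605·sin 17.88866°)/7.945054 = 1.862347
contact ratio ≈ 1.8623

1.8623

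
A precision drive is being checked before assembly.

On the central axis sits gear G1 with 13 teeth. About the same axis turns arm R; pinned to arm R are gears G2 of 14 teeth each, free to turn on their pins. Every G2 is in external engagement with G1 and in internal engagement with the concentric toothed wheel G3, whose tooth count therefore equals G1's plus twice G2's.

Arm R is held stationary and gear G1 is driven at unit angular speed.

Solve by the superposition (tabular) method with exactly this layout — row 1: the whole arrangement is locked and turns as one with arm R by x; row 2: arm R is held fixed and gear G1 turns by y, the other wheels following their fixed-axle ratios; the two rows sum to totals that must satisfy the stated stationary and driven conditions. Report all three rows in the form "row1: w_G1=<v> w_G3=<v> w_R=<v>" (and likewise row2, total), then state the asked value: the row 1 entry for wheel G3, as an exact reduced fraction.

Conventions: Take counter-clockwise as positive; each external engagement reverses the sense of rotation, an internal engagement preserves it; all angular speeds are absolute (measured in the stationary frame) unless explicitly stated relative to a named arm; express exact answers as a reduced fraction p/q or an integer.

row1: w_G1=0 w_G3=0 w_R=0
row2: w_G1=1 w_G3=-13/41 w_R=0
total: w_G1=1 w_G3=-13/41 w_R=0
asked value: 0

planetary set (13T centre, 14T on arm, 41T internal) — Willis relation
superposition row 1 [locked train]: every member turns x
row 2 (arm held, sun turns y): ω_ring = −(13/41)·y, ω_arm = 0
boundary: total ω_arm = x = 0 and total ω_sun = x + y = 1  ⇒  y = 1, x = 0
row 2 ring = −(13/41)·1 = -13/41
totals (row 1 + row 2): sun 0 + 1 = 1, ring 0 + (-13/41) = -13/41, arm 0 + 0 = 0
asked cell (row1, ring) = 0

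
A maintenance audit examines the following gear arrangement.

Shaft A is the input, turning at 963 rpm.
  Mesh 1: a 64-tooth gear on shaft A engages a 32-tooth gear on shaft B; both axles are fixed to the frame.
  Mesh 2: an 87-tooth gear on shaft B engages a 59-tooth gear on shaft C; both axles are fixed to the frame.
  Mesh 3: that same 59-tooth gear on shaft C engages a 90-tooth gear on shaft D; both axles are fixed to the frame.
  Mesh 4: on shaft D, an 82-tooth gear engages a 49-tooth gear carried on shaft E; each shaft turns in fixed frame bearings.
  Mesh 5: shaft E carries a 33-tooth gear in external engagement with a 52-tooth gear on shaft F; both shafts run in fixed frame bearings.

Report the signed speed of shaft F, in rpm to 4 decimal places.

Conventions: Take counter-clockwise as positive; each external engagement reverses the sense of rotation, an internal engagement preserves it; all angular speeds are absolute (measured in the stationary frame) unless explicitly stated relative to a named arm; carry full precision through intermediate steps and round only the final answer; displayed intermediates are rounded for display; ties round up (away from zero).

5-mesh fixed-axis compound train (all bearings frame-fixed)
mesh 1 [64T→32T]: ω = 963.0000×64/32 = 1926.0000 rpm, sense flips to −
mesh 2 [87T→59T]: ω = 1926.0000×87/59 = 2840.0339 rpm, sense flips to +
mesh 3 [59T→90T]: ω = 2840.0339×59/90 = 1861.8000 rpm, sense flips to −
mesh 4 [82T→49T]: ω = 1861.8000×82/49 = 3115.6653 rpm, sense flips to +
mesh 5 [33T→52T]: ω = 3115.6653×33/52 = 1977.2491 rpm, sense flips to −
signed output speed = -1977.2491 rpm

-1977.2491 rpm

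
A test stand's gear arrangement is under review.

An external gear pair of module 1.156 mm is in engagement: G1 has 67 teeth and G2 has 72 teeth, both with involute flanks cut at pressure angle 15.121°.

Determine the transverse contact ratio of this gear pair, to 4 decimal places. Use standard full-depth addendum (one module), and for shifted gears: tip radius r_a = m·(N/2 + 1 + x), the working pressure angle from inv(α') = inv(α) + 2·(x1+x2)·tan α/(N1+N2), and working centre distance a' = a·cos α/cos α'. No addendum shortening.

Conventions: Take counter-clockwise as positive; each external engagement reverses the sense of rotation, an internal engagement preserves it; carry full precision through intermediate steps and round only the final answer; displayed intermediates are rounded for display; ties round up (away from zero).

topology: single-mesh involute geometry — m = 1.156, 67T/72T pair
base radii: r_b1 = 37.385193, r_b2 = 40.175133
tip radii: r_a1 = 39.882000, r_a2 = 42.772000
no profile shift: α' = α, a' = a
action lengths: √(r_a1²−r_b1²) = 13.889610, √(r_a2²−r_b2²) = 14.676603
base pitch p_b = π·m·cos α = 3.505942
CR = (13.889610 + 14.676603 − 80.342000·sin 15.12100°)/3.505942 = 2.170125
contact ratio ≈ 2.1701

2.1701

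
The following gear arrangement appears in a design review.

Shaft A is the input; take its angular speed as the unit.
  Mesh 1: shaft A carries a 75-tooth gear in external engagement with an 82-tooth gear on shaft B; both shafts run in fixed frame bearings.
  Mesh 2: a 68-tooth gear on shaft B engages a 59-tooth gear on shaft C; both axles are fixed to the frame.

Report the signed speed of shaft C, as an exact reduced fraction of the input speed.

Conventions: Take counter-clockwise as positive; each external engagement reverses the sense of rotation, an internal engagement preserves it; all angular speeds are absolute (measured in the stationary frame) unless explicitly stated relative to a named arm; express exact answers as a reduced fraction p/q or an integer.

2-mesh fixed-axis compound train (all bearings frame-fixed)
mesh 1 [75T→82T]: |ω|/ω_in = 1×75/82 = 75/82, sense flips to −
mesh 2 [68T→59T]: |ω|/ω_in = (75/82)×68/59 = 2550/2419, sense flips to +
signed output speed (× input speed) = 2550/2419

2550/2419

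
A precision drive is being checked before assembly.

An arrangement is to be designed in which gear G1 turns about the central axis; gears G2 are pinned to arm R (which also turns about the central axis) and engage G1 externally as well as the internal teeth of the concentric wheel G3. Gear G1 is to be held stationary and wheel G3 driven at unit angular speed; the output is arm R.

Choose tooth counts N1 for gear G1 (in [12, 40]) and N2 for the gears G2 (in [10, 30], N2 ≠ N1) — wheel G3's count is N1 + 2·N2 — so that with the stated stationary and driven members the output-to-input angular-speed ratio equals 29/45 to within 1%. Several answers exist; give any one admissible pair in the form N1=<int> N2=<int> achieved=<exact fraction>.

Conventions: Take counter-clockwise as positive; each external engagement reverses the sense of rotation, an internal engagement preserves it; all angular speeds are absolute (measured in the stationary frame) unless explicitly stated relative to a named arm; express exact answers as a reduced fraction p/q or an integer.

N1=32 N2=13 achieved=29/45

class = planetary set [ratio 29/45 wanted; Willis about the carrier]
Willis with ω_sun = 0: ω_arm/ω_ring = N3/(N1+N3); set equal to 29/45  ⇒  N3/N1 = (29/45)/(1 − 29/45) = 29/16
N3 = N1 + 2·N2  ⇒  N2/N1 = (N3/N1 − 1)/2 = (29/16 − 1)/2 = 13/32
smallest multiple with N1 ≥ 12 and N2 ≥ 10: k = 1  ⇒  N1 = 1·32 = 32, N2 = 1·13 = 13 (N1 ≤ 40, N2 ≤ 30, N2 ≠ N1 ✓), N3 = 32 + 2·13 = 58
check: N3/(N1+N3) with N1 = 32, N3 = 58 gives 29/45; |achieved − target| = 0 ≤ 29/4500 ✓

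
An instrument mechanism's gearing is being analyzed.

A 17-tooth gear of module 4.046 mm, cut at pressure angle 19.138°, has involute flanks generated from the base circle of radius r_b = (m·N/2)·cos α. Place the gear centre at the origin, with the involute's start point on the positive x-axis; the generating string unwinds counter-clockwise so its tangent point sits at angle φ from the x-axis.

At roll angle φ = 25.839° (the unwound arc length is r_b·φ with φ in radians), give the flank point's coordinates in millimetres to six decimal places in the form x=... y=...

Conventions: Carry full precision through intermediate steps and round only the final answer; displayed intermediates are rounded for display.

topology: single-mesh involute geometry — m = 4.046, N = 17
pitch radius r_p = m·N/2 = 4.046·17/2 = 34.391000
base radius r_b = r_p·cos α = 34.391000·cos 19.138° = 32.490267
roll angle φ = 25.839° = 0.45097563 rad
x = r_b·(cos φ + φ·sin φ) = 35.628088
y = r_b·(sin φ − φ·cos φ) = 0.973269

x=35.628088 y=0.973269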